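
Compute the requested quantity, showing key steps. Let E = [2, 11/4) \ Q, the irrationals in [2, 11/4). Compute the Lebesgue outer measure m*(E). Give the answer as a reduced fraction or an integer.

The interval I = [2, 11/4) has m(I) = 11/4 - 2 = 3/4 (endpoints are measure-zero, so open/closed/half-open agree). Write I = (I cap Q) u (I \ Q). The rationals in I are countable, so m*(I cap Q) = 0 (cover each rational by intervals whose total length is arbitrarily small). By countable subadditivity m*(I) <= m*(I cap Q) + m*(I \ Q), hence m*(I \ Q) >= m(I) = 3/4. The reverse inequality m*(I \ Q) <= m*(I) = 3/4 is trivial since (I \ Q) is a subset of I. Therefore m*(I \ Q) = 3/4.

3/4


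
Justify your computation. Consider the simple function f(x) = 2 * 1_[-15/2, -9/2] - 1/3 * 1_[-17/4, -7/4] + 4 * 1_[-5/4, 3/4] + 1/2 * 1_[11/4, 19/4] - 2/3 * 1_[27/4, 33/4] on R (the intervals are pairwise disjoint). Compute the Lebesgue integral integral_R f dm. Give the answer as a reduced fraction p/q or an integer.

For a simple function f = sum_i c_i * 1_{A_i} with disjoint A_i,
  integral f dm = sum_i c_i * m(A_i).
Lengths of the A_i:
  m(A_1) = -9/2 - (-15/2) = 3.
  m(A_2) = -7/4 - (-17/4) = 5/2.
  m(A_3) = 3/4 - (-5/4) = 2.
  m(A_4) = 19/4 - 11/4 = 2.
  m(A_5) = 33/4 - 27/4 = 3/2.
Contributions c_i * m(A_i):
  (2) * (3) = 6.
  (-1/3) * (5/2) = -5/6.
  (4) * (2) = 8.
  (1/2) * (2) = 1.
  (-2/3) * (3/2) = -1.
Total: 6 - 5/6 + 8 + 1 - 1 = 79/6.

79/6


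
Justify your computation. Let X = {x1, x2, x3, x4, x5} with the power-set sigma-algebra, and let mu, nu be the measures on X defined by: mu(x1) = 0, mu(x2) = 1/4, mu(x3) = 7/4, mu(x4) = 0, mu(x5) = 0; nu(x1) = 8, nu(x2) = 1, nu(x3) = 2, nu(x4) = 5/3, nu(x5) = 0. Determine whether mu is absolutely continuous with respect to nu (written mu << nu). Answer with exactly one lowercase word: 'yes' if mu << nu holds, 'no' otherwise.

mu << nu means: every nu-null measurable set is also mu-null; equivalently, for every atom x, if nu({x}) = 0 then mu({x}) = 0.
Checking each atom:
  x1: nu = 8 > 0 -> no constraint.
  x2: nu = 1 > 0 -> no constraint.
  x3: nu = 2 > 0 -> no constraint.
  x4: nu = 5/3 > 0 -> no constraint.
  x5: nu = 0, mu = 0 -> consistent with mu << nu.
No atom violates the condition. Therefore mu << nu.

yes


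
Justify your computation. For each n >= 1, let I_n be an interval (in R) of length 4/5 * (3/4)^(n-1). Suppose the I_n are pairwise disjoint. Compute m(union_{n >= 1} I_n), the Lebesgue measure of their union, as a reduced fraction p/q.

By countable additivity of the Lebesgue measure on pairwise disjoint measurable sets,
  m(union_{n >= 1} I_n) = sum_{n >= 1} m(I_n) = sum_{n >= 1} a * r^(n-1),
  with a = 4/5 and r = 3/4.
Since 0 < r = 3/4 < 1, the geometric series converges:
  sum_{n >= 1} a * r^(n-1) = a / (1 - r).
  = 4/5 / (1 - 3/4)
  = 4/5 / (1/4)
  = 16/5.

16/5


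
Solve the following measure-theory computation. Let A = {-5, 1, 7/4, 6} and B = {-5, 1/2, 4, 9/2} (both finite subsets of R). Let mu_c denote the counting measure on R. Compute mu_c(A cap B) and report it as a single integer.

Counting measure on a finite set equals cardinality. mu_c(A cap B) = |A cap B| (elements appearing in both).
Enumerating the elements of A that also lie in B gives 1 element(s).
So mu_c(A cap B) = 1.

1


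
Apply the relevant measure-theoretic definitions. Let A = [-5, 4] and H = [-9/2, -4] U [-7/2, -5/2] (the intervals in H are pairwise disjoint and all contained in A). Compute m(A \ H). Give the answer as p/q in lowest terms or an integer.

The ambient interval has length m(A) = 4 - (-5) = 9.
Since the holes are disjoint and sit inside A, by finite additivity
  m(H) = sum_i (b_i - a_i), and m(A \ H) = m(A) - m(H).
Computing the hole measures:
  m(H_1) = -4 - (-9/2) = 1/2.
  m(H_2) = -5/2 - (-7/2) = 1.
Summed: m(H) = 1/2 + 1 = 3/2.
So m(A \ H) = 9 - 3/2 = 15/2.

15/2


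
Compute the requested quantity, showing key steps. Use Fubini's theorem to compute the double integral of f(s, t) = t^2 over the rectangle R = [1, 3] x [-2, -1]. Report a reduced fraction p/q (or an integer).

f(s, t) is a tensor product of a function of s and a function of t, and both factors are bounded continuous (hence Lebesgue integrable) on the rectangle, so Fubini's theorem applies:
  integral_R f d(m x m) = (integral_a1^b1 1 ds) * (integral_a2^b2 t^2 dt).
Inner integral in s: integral_{1}^{3} 1 ds = (3^1 - 1^1)/1
  = 2.
Inner integral in t: integral_{-2}^{-1} t^2 dt = ((-1)^3 - (-2)^3)/3
  = 7/3.
Product: (2) * (7/3) = 14/3.

14/3


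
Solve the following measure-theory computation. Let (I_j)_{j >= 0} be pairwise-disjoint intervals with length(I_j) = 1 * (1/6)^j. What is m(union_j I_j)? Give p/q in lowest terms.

By countable additivity of the Lebesgue measure on pairwise disjoint measurable sets,
  m(union_{j >= 0} I_j) = sum_{j >= 0} m(I_j) = sum_{j >= 0} a * r^j,
  with a = 1 and r = 1/6.
Since 0 < r = 1/6 < 1, the geometric series converges:
  sum_{j >= 0} a * r^j = a / (1 - r).
  = 1 / (1 - 1/6)
  = 1 / (5/6)
  = 6/5.

6/5


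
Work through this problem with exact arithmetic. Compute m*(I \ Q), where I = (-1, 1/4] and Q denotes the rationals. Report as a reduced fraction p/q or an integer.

The interval I = (-1, 1/4] has m(I) = 1/4 - (-1) = 5/4 (endpoints are measure-zero, so open/closed/half-open agree). Write I = (I cap Q) u (I \ Q). The rationals in I are countable, so m*(I cap Q) = 0 (cover each rational by intervals whose total length is arbitrarily small). By countable subadditivity m*(I) <= m*(I cap Q) + m*(I \ Q), hence m*(I \ Q) >= m(I) = 5/4. The reverse inequality m*(I \ Q) <= m*(I) = 5/4 is trivial since (I \ Q) is a subset of I. Therefore m*(I \ Q) = 5/4.

5/4


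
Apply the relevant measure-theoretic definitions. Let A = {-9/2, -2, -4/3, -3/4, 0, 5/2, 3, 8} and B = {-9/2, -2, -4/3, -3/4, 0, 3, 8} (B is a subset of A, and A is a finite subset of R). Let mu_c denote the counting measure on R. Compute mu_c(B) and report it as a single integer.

Counting measure assigns mu_c(E) = |E| (number of elements) when E is finite.
B has 7 element(s), so mu_c(B) = 7.

7


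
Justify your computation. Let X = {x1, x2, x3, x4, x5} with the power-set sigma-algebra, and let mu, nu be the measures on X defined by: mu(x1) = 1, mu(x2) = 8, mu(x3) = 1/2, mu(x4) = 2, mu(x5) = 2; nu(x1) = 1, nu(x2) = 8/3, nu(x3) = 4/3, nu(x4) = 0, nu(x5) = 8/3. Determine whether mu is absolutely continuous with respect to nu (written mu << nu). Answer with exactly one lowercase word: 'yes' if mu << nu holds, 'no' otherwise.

mu << nu means: every nu-null measurable set is also mu-null; equivalently, for every atom x, if nu({x}) = 0 then mu({x}) = 0.
Checking each atom:
  x1: nu = 1 > 0 -> no constraint.
  x2: nu = 8/3 > 0 -> no constraint.
  x3: nu = 4/3 > 0 -> no constraint.
  x4: nu = 0, mu = 2 > 0 -> violates mu << nu.
  x5: nu = 8/3 > 0 -> no constraint.
The atom(s) x4 violate the condition (nu = 0 but mu > 0). Therefore mu is NOT absolutely continuous w.r.t. nu.

no


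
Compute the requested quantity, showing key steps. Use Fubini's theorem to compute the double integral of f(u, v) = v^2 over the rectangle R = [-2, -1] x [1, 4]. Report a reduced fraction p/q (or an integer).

f(u, v) is a tensor product of a function of u and a function of v, and both factors are bounded continuous (hence Lebesgue integrable) on the rectangle, so Fubini's theorem applies:
  integral_R f d(m x m) = (integral_a1^b1 1 du) * (integral_a2^b2 v^2 dv).
Inner integral in u: integral_{-2}^{-1} 1 du = ((-1)^1 - (-2)^1)/1
  = 1.
Inner integral in v: integral_{1}^{4} v^2 dv = (4^3 - 1^3)/3
  = 21.
Product: (1) * (21) = 21.

21


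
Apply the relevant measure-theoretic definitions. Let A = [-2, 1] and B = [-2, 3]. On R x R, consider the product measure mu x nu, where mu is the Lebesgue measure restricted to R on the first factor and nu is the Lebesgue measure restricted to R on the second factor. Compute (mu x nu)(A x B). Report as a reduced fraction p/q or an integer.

For a measurable rectangle A x B, the product measure satisfies
  (mu x nu)(A x B) = mu(A) * nu(B).
  mu(A) = 3.
  nu(B) = 5.
  (mu x nu)(A x B) = 3 * 5 = 15.

15


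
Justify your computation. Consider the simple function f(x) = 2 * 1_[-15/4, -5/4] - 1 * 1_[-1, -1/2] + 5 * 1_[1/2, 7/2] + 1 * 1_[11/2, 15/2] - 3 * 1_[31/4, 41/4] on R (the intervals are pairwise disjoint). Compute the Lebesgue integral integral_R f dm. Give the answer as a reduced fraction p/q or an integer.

For a simple function f = sum_i c_i * 1_{A_i} with disjoint A_i,
  integral f dm = sum_i c_i * m(A_i).
Lengths of the A_i:
  m(A_1) = -5/4 - (-15/4) = 5/2.
  m(A_2) = -1/2 - (-1) = 1/2.
  m(A_3) = 7/2 - 1/2 = 3.
  m(A_4) = 15/2 - 11/2 = 2.
  m(A_5) = 41/4 - 31/4 = 5/2.
Contributions c_i * m(A_i):
  (2) * (5/2) = 5.
  (-1) * (1/2) = -1/2.
  (5) * (3) = 15.
  (1) * (2) = 2.
  (-3) * (5/2) = -15/2.
Total: 5 - 1/2 + 15 + 2 - 15/2 = 14.

14


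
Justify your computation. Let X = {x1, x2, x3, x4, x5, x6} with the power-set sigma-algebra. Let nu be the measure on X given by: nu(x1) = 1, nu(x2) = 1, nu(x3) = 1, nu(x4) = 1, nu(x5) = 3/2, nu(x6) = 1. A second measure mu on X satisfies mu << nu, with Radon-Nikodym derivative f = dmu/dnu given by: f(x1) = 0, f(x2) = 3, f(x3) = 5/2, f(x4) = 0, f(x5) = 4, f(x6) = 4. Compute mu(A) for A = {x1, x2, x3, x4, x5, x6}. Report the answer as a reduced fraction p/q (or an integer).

By the defining property of the Radon-Nikodym derivative, for every measurable set A,
  mu(A) = integral_A f dnu.
Since nu is a discrete measure concentrated on the atoms of X, the integral over A reduces to the sum
  mu(A) = sum_{x in A} f(x) * nu({x}).
Computing each term:
  x1: f(x1) * nu(x1) = 0 * 1 = 0.
  x2: f(x2) * nu(x2) = 3 * 1 = 3.
  x3: f(x3) * nu(x3) = 5/2 * 1 = 5/2.
  x4: f(x4) * nu(x4) = 0 * 1 = 0.
  x5: f(x5) * nu(x5) = 4 * 3/2 = 6.
  x6: f(x6) * nu(x6) = 4 * 1 = 4.
Summing: mu(A) = 0 + 3 + 5/2 + 0 + 6 + 4 = 31/2.

31/2


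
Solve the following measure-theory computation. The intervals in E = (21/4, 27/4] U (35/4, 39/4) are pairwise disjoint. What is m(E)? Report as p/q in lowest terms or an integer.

For pairwise disjoint intervals, m(union_i I_i) = sum_i m(I_i),
and m is invariant under swapping open/closed endpoints (single points have measure 0).
So m(E) = sum_i (b_i - a_i).
  I_1 has length 27/4 - 21/4 = 3/2.
  I_2 has length 39/4 - 35/4 = 1.
Summing:
  m(E) = 3/2 + 1 = 5/2.

5/2


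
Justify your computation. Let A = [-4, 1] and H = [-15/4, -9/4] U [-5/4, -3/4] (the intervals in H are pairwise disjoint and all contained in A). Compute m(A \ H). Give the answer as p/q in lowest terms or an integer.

The ambient interval has length m(A) = 1 - (-4) = 5.
Since the holes are disjoint and sit inside A, by finite additivity
  m(H) = sum_i (b_i - a_i), and m(A \ H) = m(A) - m(H).
Computing the hole measures:
  m(H_1) = -9/4 - (-15/4) = 3/2.
  m(H_2) = -3/4 - (-5/4) = 1/2.
Summed: m(H) = 3/2 + 1/2 = 2.
So m(A \ H) = 5 - 2 = 3.

3


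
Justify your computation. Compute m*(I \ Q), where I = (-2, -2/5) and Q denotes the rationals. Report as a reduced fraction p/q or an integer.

The interval I = (-2, -2/5) has m(I) = -2/5 - (-2) = 8/5 (endpoints are measure-zero, so open/closed/half-open agree). Write I = (I cap Q) u (I \ Q). The rationals in I are countable, so m*(I cap Q) = 0 (cover each rational by intervals whose total length is arbitrarily small). By countable subadditivity m*(I) <= m*(I cap Q) + m*(I \ Q), hence m*(I \ Q) >= m(I) = 8/5. The reverse inequality m*(I \ Q) <= m*(I) = 8/5 is trivial since (I \ Q) is a subset of I. Therefore m*(I \ Q) = 8/5.

8/5


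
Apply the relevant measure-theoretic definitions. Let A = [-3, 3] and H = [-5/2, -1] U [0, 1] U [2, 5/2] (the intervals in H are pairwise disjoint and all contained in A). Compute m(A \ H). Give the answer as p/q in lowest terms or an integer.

The ambient interval has length m(A) = 3 - (-3) = 6.
Since the holes are disjoint and sit inside A, by finite additivity
  m(H) = sum_i (b_i - a_i), and m(A \ H) = m(A) - m(H).
Computing the hole measures:
  m(H_1) = -1 - (-5/2) = 3/2.
  m(H_2) = 1 - 0 = 1.
  m(H_3) = 5/2 - 2 = 1/2.
Summed: m(H) = 3/2 + 1 + 1/2 = 3.
So m(A \ H) = 6 - 3 = 3.

3


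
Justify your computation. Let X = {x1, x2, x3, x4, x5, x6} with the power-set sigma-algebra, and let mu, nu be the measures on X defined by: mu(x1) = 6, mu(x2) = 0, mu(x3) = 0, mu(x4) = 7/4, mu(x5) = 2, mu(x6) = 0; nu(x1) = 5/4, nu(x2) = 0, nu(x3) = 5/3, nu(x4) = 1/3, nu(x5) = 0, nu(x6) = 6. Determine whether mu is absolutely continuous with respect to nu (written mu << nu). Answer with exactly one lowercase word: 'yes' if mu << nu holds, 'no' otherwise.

mu << nu means: every nu-null measurable set is also mu-null; equivalently, for every atom x, if nu({x}) = 0 then mu({x}) = 0.
Checking each atom:
  x1: nu = 5/4 > 0 -> no constraint.
  x2: nu = 0, mu = 0 -> consistent with mu << nu.
  x3: nu = 5/3 > 0 -> no constraint.
  x4: nu = 1/3 > 0 -> no constraint.
  x5: nu = 0, mu = 2 > 0 -> violates mu << nu.
  x6: nu = 6 > 0 -> no constraint.
The atom(s) x5 violate the condition (nu = 0 but mu > 0). Therefore mu is NOT absolutely continuous w.r.t. nu.

no


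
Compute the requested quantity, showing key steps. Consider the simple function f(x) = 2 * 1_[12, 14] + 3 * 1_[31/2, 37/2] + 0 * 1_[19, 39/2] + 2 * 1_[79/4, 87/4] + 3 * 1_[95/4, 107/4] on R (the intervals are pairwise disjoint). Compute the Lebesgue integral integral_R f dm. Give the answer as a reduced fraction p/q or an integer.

For a simple function f = sum_i c_i * 1_{A_i} with disjoint A_i,
  integral f dm = sum_i c_i * m(A_i).
Lengths of the A_i:
  m(A_1) = 14 - 12 = 2.
  m(A_2) = 37/2 - 31/2 = 3.
  m(A_3) = 39/2 - 19 = 1/2.
  m(A_4) = 87/4 - 79/4 = 2.
  m(A_5) = 107/4 - 95/4 = 3.
Contributions c_i * m(A_i):
  (2) * (2) = 4.
  (3) * (3) = 9.
  (0) * (1/2) = 0.
  (2) * (2) = 4.
  (3) * (3) = 9.
Total: 4 + 9 + 0 + 4 + 9 = 26.

26


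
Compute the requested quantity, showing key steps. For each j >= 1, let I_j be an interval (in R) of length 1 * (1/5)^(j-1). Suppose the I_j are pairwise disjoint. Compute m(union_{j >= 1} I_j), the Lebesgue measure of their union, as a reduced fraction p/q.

By countable additivity of the Lebesgue measure on pairwise disjoint measurable sets,
  m(union_{j >= 1} I_j) = sum_{j >= 1} m(I_j) = sum_{j >= 1} a * r^(j-1),
  with a = 1 and r = 1/5.
Since 0 < r = 1/5 < 1, the geometric series converges:
  sum_{j >= 1} a * r^(j-1) = a / (1 - r).
  = 1 / (1 - 1/5)
  = 1 / (4/5)
  = 5/4.

5/4


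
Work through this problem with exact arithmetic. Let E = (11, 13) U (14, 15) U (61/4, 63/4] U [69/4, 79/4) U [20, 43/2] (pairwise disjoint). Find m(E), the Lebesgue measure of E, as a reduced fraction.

For pairwise disjoint intervals, m(union_i I_i) = sum_i m(I_i),
and m is invariant under swapping open/closed endpoints (single points have measure 0).
So m(E) = sum_i (b_i - a_i).
  I_1 has length 13 - 11 = 2.
  I_2 has length 15 - 14 = 1.
  I_3 has length 63/4 - 61/4 = 1/2.
  I_4 has length 79/4 - 69/4 = 5/2.
  I_5 has length 43/2 - 20 = 3/2.
Summing:
  m(E) = 2 + 1 + 1/2 + 5/2 + 3/2 = 15/2.

15/2


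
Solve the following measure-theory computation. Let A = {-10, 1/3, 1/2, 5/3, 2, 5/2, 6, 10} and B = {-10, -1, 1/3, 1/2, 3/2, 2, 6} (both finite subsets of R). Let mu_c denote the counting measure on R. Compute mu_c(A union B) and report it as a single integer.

Counting measure on a finite set equals cardinality. By inclusion-exclusion, |A union B| = |A| + |B| - |A cap B|.
|A| = 8, |B| = 7, |A cap B| = 5.
So mu_c(A union B) = 8 + 7 - 5 = 10.

10


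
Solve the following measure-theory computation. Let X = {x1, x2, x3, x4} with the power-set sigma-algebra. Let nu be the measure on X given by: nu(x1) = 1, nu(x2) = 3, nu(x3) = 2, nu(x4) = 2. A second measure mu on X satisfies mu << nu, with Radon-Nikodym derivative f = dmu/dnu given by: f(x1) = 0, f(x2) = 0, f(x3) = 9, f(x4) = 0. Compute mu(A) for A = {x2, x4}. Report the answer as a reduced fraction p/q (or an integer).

By the defining property of the Radon-Nikodym derivative, for every measurable set A,
  mu(A) = integral_A f dnu.
Since nu is a discrete measure concentrated on the atoms of X, the integral over A reduces to the sum
  mu(A) = sum_{x in A} f(x) * nu({x}).
Computing each term:
  x2: f(x2) * nu(x2) = 0 * 3 = 0.
  x4: f(x4) * nu(x4) = 0 * 2 = 0.
Summing: mu(A) = 0 + 0 = 0.

0


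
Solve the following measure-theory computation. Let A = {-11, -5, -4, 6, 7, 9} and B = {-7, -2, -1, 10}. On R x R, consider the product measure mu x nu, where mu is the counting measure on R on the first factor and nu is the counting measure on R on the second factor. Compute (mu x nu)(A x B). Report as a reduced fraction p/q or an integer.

For a measurable rectangle A x B, the product measure satisfies
  (mu x nu)(A x B) = mu(A) * nu(B).
  mu(A) = 6.
  nu(B) = 4.
  (mu x nu)(A x B) = 6 * 4 = 24.

24


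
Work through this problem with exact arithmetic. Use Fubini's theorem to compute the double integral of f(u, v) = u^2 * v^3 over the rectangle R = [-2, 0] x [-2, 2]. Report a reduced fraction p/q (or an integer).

f(u, v) is a tensor product of a function of u and a function of v, and both factors are bounded continuous (hence Lebesgue integrable) on the rectangle, so Fubini's theorem applies:
  integral_R f d(m x m) = (integral_a1^b1 u^2 du) * (integral_a2^b2 v^3 dv).
Inner integral in u: integral_{-2}^{0} u^2 du = (0^3 - (-2)^3)/3
  = 8/3.
Inner integral in v: integral_{-2}^{2} v^3 dv = (2^4 - (-2)^4)/4
  = 0.
Product: (8/3) * (0) = 0.

0


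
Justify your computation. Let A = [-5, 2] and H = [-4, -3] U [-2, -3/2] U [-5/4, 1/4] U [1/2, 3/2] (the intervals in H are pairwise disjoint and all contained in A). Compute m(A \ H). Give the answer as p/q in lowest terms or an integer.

The ambient interval has length m(A) = 2 - (-5) = 7.
Since the holes are disjoint and sit inside A, by finite additivity
  m(H) = sum_i (b_i - a_i), and m(A \ H) = m(A) - m(H).
Computing the hole measures:
  m(H_1) = -3 - (-4) = 1.
  m(H_2) = -3/2 - (-2) = 1/2.
  m(H_3) = 1/4 - (-5/4) = 3/2.
  m(H_4) = 3/2 - 1/2 = 1.
Summed: m(H) = 1 + 1/2 + 3/2 + 1 = 4.
So m(A \ H) = 7 - 4 = 3.

3


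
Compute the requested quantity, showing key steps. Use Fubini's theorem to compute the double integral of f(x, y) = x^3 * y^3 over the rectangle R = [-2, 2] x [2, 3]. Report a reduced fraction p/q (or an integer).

f(x, y) is a tensor product of a function of x and a function of y, and both factors are bounded continuous (hence Lebesgue integrable) on the rectangle, so Fubini's theorem applies:
  integral_R f d(m x m) = (integral_a1^b1 x^3 dx) * (integral_a2^b2 y^3 dy).
Inner integral in x: integral_{-2}^{2} x^3 dx = (2^4 - (-2)^4)/4
  = 0.
Inner integral in y: integral_{2}^{3} y^3 dy = (3^4 - 2^4)/4
  = 65/4.
Product: (0) * (65/4) = 0.

0


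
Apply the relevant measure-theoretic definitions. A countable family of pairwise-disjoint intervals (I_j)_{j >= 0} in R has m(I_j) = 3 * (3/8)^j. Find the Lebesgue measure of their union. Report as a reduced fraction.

By countable additivity of the Lebesgue measure on pairwise disjoint measurable sets,
  m(union_{j >= 0} I_j) = sum_{j >= 0} m(I_j) = sum_{j >= 0} a * r^j,
  with a = 3 and r = 3/8.
Since 0 < r = 3/8 < 1, the geometric series converges:
  sum_{j >= 0} a * r^j = a / (1 - r).
  = 3 / (1 - 3/8)
  = 3 / (5/8)
  = 24/5.

24/5


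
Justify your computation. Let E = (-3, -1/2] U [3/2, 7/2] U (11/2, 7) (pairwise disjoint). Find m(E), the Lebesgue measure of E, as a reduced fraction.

For pairwise disjoint intervals, m(union_i I_i) = sum_i m(I_i),
and m is invariant under swapping open/closed endpoints (single points have measure 0).
So m(E) = sum_i (b_i - a_i).
  I_1 has length -1/2 - (-3) = 5/2.
  I_2 has length 7/2 - 3/2 = 2.
  I_3 has length 7 - 11/2 = 3/2.
Summing:
  m(E) = 5/2 + 2 + 3/2 = 6.

6


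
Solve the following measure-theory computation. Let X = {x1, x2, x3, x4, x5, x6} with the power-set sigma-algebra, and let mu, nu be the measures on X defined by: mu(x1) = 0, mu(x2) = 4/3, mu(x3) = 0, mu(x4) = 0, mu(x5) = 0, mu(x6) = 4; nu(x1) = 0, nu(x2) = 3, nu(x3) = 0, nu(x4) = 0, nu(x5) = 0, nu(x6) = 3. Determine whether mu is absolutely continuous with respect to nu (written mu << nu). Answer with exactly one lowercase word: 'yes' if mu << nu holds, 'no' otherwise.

mu << nu means: every nu-null measurable set is also mu-null; equivalently, for every atom x, if nu({x}) = 0 then mu({x}) = 0.
Checking each atom:
  x1: nu = 0, mu = 0 -> consistent with mu << nu.
  x2: nu = 3 > 0 -> no constraint.
  x3: nu = 0, mu = 0 -> consistent with mu << nu.
  x4: nu = 0, mu = 0 -> consistent with mu << nu.
  x5: nu = 0, mu = 0 -> consistent with mu << nu.
  x6: nu = 3 > 0 -> no constraint.
No atom violates the condition. Therefore mu << nu.

yes


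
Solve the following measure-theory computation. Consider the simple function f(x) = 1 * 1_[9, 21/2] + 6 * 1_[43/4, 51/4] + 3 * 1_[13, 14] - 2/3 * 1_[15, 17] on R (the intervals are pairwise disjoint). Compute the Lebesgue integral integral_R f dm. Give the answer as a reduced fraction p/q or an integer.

For a simple function f = sum_i c_i * 1_{A_i} with disjoint A_i,
  integral f dm = sum_i c_i * m(A_i).
Lengths of the A_i:
  m(A_1) = 21/2 - 9 = 3/2.
  m(A_2) = 51/4 - 43/4 = 2.
  m(A_3) = 14 - 13 = 1.
  m(A_4) = 17 - 15 = 2.
Contributions c_i * m(A_i):
  (1) * (3/2) = 3/2.
  (6) * (2) = 12.
  (3) * (1) = 3.
  (-2/3) * (2) = -4/3.
Total: 3/2 + 12 + 3 - 4/3 = 91/6.

91/6


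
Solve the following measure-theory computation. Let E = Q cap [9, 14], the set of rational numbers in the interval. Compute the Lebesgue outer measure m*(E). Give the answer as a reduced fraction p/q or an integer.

The set Q cap [9, 14] is countable (a subset of the countable set Q). Lebesgue outer measure of any countable set is 0: each singleton {q} has m*({q}) = 0, and by countable subadditivity m*(union_k {q_k}) <= sum_k m*({q_k}) = sum_k 0 = 0. The reverse inequality m*(E) >= 0 is automatic. So m*(Q cap [9, 14]) = 0.

0


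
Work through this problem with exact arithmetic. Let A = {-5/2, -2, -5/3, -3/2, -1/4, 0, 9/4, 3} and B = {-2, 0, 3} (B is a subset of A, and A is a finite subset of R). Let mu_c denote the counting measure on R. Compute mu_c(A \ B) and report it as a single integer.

Counting measure assigns mu_c(E) = |E| (number of elements) when E is finite. For B subset A, A \ B is the set of elements of A not in B, so |A \ B| = |A| - |B|.
|A| = 8, |B| = 3, so mu_c(A \ B) = 8 - 3 = 5.

5


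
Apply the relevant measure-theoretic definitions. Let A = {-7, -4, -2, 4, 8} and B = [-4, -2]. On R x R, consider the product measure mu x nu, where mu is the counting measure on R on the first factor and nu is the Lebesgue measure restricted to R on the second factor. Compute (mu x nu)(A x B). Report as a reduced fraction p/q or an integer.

For a measurable rectangle A x B, the product measure satisfies
  (mu x nu)(A x B) = mu(A) * nu(B).
  mu(A) = 5.
  nu(B) = 2.
  (mu x nu)(A x B) = 5 * 2 = 10.

10


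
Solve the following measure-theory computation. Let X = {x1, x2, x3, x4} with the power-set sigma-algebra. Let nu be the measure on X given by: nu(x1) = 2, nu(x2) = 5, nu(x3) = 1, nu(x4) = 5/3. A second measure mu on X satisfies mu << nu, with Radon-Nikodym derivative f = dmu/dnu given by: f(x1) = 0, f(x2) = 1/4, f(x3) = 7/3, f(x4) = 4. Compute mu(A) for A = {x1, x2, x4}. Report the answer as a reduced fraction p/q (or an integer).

By the defining property of the Radon-Nikodym derivative, for every measurable set A,
  mu(A) = integral_A f dnu.
Since nu is a discrete measure concentrated on the atoms of X, the integral over A reduces to the sum
  mu(A) = sum_{x in A} f(x) * nu({x}).
Computing each term:
  x1: f(x1) * nu(x1) = 0 * 2 = 0.
  x2: f(x2) * nu(x2) = 1/4 * 5 = 5/4.
  x4: f(x4) * nu(x4) = 4 * 5/3 = 20/3.
Summing: mu(A) = 0 + 5/4 + 20/3 = 95/12.

95/12


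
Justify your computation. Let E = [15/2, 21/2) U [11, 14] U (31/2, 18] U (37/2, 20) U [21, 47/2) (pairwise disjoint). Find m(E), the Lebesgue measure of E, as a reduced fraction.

For pairwise disjoint intervals, m(union_i I_i) = sum_i m(I_i),
and m is invariant under swapping open/closed endpoints (single points have measure 0).
So m(E) = sum_i (b_i - a_i).
  I_1 has length 21/2 - 15/2 = 3.
  I_2 has length 14 - 11 = 3.
  I_3 has length 18 - 31/2 = 5/2.
  I_4 has length 20 - 37/2 = 3/2.
  I_5 has length 47/2 - 21 = 5/2.
Summing:
  m(E) = 3 + 3 + 5/2 + 3/2 + 5/2 = 25/2.

25/2


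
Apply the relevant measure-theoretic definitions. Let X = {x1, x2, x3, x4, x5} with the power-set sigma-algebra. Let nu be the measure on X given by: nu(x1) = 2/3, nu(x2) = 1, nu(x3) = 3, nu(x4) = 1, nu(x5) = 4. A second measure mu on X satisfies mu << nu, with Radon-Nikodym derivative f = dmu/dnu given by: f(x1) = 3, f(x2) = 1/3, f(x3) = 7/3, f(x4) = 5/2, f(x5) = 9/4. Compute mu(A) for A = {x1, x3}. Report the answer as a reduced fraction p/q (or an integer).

By the defining property of the Radon-Nikodym derivative, for every measurable set A,
  mu(A) = integral_A f dnu.
Since nu is a discrete measure concentrated on the atoms of X, the integral over A reduces to the sum
  mu(A) = sum_{x in A} f(x) * nu({x}).
Computing each term:
  x1: f(x1) * nu(x1) = 3 * 2/3 = 2.
  x3: f(x3) * nu(x3) = 7/3 * 3 = 7.
Summing: mu(A) = 2 + 7 = 9.

9


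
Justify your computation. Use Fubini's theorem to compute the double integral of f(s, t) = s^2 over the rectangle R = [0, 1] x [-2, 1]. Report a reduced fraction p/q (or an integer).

f(s, t) is a tensor product of a function of s and a function of t, and both factors are bounded continuous (hence Lebesgue integrable) on the rectangle, so Fubini's theorem applies:
  integral_R f d(m x m) = (integral_a1^b1 s^2 ds) * (integral_a2^b2 1 dt).
Inner integral in s: integral_{0}^{1} s^2 ds = (1^3 - 0^3)/3
  = 1/3.
Inner integral in t: integral_{-2}^{1} 1 dt = (1^1 - (-2)^1)/1
  = 3.
Product: (1/3) * (3) = 1.

1


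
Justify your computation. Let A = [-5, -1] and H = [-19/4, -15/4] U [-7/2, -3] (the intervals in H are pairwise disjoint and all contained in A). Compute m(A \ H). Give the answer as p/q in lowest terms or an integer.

The ambient interval has length m(A) = -1 - (-5) = 4.
Since the holes are disjoint and sit inside A, by finite additivity
  m(H) = sum_i (b_i - a_i), and m(A \ H) = m(A) - m(H).
Computing the hole measures:
  m(H_1) = -15/4 - (-19/4) = 1.
  m(H_2) = -3 - (-7/2) = 1/2.
Summed: m(H) = 1 + 1/2 = 3/2.
So m(A \ H) = 4 - 3/2 = 5/2.

5/2


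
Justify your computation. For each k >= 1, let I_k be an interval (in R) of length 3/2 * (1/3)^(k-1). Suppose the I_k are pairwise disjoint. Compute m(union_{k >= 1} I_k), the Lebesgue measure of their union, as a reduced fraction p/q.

By countable additivity of the Lebesgue measure on pairwise disjoint measurable sets,
  m(union_{k >= 1} I_k) = sum_{k >= 1} m(I_k) = sum_{k >= 1} a * r^(k-1),
  with a = 3/2 and r = 1/3.
Since 0 < r = 1/3 < 1, the geometric series converges:
  sum_{k >= 1} a * r^(k-1) = a / (1 - r).
  = 3/2 / (1 - 1/3)
  = 3/2 / (2/3)
  = 9/4.

9/4


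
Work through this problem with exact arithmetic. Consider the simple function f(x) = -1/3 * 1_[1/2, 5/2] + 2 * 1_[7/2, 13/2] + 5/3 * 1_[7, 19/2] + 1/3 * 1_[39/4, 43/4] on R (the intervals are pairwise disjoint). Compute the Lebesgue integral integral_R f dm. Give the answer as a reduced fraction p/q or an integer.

For a simple function f = sum_i c_i * 1_{A_i} with disjoint A_i,
  integral f dm = sum_i c_i * m(A_i).
Lengths of the A_i:
  m(A_1) = 5/2 - 1/2 = 2.
  m(A_2) = 13/2 - 7/2 = 3.
  m(A_3) = 19/2 - 7 = 5/2.
  m(A_4) = 43/4 - 39/4 = 1.
Contributions c_i * m(A_i):
  (-1/3) * (2) = -2/3.
  (2) * (3) = 6.
  (5/3) * (5/2) = 25/6.
  (1/3) * (1) = 1/3.
Total: -2/3 + 6 + 25/6 + 1/3 = 59/6.

59/6


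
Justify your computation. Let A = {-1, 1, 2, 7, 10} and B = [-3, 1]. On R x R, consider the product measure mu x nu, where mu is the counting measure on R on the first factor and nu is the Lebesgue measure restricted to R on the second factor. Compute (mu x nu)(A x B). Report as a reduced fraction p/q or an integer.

For a measurable rectangle A x B, the product measure satisfies
  (mu x nu)(A x B) = mu(A) * nu(B).
  mu(A) = 5.
  nu(B) = 4.
  (mu x nu)(A x B) = 5 * 4 = 20.

20


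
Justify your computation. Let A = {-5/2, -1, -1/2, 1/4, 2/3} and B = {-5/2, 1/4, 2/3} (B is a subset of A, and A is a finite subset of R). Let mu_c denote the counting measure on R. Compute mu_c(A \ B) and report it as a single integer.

Counting measure assigns mu_c(E) = |E| (number of elements) when E is finite. For B subset A, A \ B is the set of elements of A not in B, so |A \ B| = |A| - |B|.
|A| = 5, |B| = 3, so mu_c(A \ B) = 5 - 3 = 2.

2


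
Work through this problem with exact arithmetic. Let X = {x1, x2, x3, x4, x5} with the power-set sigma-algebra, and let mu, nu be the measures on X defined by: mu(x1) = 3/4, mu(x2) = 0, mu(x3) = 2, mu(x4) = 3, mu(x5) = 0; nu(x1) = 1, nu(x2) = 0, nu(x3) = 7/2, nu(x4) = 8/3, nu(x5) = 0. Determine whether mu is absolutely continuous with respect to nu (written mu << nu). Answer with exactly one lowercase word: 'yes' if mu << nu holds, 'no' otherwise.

mu << nu means: every nu-null measurable set is also mu-null; equivalently, for every atom x, if nu({x}) = 0 then mu({x}) = 0.
Checking each atom:
  x1: nu = 1 > 0 -> no constraint.
  x2: nu = 0, mu = 0 -> consistent with mu << nu.
  x3: nu = 7/2 > 0 -> no constraint.
  x4: nu = 8/3 > 0 -> no constraint.
  x5: nu = 0, mu = 0 -> consistent with mu << nu.
No atom violates the condition. Therefore mu << nu.

yes


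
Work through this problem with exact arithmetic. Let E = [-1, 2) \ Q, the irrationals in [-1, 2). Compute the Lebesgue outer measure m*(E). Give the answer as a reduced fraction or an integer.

The interval I = [-1, 2) has m(I) = 2 - (-1) = 3 (endpoints are measure-zero, so open/closed/half-open agree). Write I = (I cap Q) u (I \ Q). The rationals in I are countable, so m*(I cap Q) = 0 (cover each rational by intervals whose total length is arbitrarily small). By countable subadditivity m*(I) <= m*(I cap Q) + m*(I \ Q), hence m*(I \ Q) >= m(I) = 3. The reverse inequality m*(I \ Q) <= m*(I) = 3 is trivial since (I \ Q) is a subset of I. Therefore m*(I \ Q) = 3.

3


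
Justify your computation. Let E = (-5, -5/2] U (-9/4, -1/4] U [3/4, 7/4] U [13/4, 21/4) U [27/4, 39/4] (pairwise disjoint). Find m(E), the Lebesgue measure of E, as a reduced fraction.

For pairwise disjoint intervals, m(union_i I_i) = sum_i m(I_i),
and m is invariant under swapping open/closed endpoints (single points have measure 0).
So m(E) = sum_i (b_i - a_i).
  I_1 has length -5/2 - (-5) = 5/2.
  I_2 has length -1/4 - (-9/4) = 2.
  I_3 has length 7/4 - 3/4 = 1.
  I_4 has length 21/4 - 13/4 = 2.
  I_5 has length 39/4 - 27/4 = 3.
Summing:
  m(E) = 5/2 + 2 + 1 + 2 + 3 = 21/2.

21/2


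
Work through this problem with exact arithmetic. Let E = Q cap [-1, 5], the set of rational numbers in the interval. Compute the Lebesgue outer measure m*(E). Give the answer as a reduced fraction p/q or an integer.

Q cap [-1, 5] is countable; list its elements as q_1, q_2, ... . Fix eps > 0 and cover the k-th point by an interval of length eps * 2^(-k). The cover has total length eps * sum_{k>=1} 2^(-k) = eps, so by definition of outer measure m*(Q cap [-1, 5]) <= eps. Since eps was arbitrary and m* >= 0, the outer measure is 0.

0


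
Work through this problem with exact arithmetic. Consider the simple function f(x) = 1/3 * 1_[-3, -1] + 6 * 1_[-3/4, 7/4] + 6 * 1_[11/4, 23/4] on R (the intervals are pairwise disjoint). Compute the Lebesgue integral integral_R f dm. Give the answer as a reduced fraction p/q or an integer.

For a simple function f = sum_i c_i * 1_{A_i} with disjoint A_i,
  integral f dm = sum_i c_i * m(A_i).
Lengths of the A_i:
  m(A_1) = -1 - (-3) = 2.
  m(A_2) = 7/4 - (-3/4) = 5/2.
  m(A_3) = 23/4 - 11/4 = 3.
Contributions c_i * m(A_i):
  (1/3) * (2) = 2/3.
  (6) * (5/2) = 15.
  (6) * (3) = 18.
Total: 2/3 + 15 + 18 = 101/3.

101/3


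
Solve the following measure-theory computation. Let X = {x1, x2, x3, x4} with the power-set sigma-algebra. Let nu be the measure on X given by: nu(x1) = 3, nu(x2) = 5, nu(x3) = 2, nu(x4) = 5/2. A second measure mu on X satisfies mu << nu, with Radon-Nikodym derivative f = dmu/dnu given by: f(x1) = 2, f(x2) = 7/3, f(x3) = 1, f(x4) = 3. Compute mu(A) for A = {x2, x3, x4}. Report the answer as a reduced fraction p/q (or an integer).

By the defining property of the Radon-Nikodym derivative, for every measurable set A,
  mu(A) = integral_A f dnu.
Since nu is a discrete measure concentrated on the atoms of X, the integral over A reduces to the sum
  mu(A) = sum_{x in A} f(x) * nu({x}).
Computing each term:
  x2: f(x2) * nu(x2) = 7/3 * 5 = 35/3.
  x3: f(x3) * nu(x3) = 1 * 2 = 2.
  x4: f(x4) * nu(x4) = 3 * 5/2 = 15/2.
Summing: mu(A) = 35/3 + 2 + 15/2 = 127/6.

127/6


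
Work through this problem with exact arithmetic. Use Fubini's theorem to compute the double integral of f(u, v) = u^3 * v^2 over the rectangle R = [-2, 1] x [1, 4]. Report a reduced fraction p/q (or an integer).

f(u, v) is a tensor product of a function of u and a function of v, and both factors are bounded continuous (hence Lebesgue integrable) on the rectangle, so Fubini's theorem applies:
  integral_R f d(m x m) = (integral_a1^b1 u^3 du) * (integral_a2^b2 v^2 dv).
Inner integral in u: integral_{-2}^{1} u^3 du = (1^4 - (-2)^4)/4
  = -15/4.
Inner integral in v: integral_{1}^{4} v^2 dv = (4^3 - 1^3)/3
  = 21.
Product: (-15/4) * (21) = -315/4.

-315/4


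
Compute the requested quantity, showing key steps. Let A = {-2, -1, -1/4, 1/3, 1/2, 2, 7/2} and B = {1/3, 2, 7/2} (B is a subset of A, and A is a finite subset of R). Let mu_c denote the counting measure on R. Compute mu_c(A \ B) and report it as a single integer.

Counting measure assigns mu_c(E) = |E| (number of elements) when E is finite. For B subset A, A \ B is the set of elements of A not in B, so |A \ B| = |A| - |B|.
|A| = 7, |B| = 3, so mu_c(A \ B) = 7 - 3 = 4.

4


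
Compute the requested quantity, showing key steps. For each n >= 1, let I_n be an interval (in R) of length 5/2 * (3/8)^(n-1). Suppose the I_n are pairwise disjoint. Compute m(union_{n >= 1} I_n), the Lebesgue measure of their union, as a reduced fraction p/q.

By countable additivity of the Lebesgue measure on pairwise disjoint measurable sets,
  m(union_{n >= 1} I_n) = sum_{n >= 1} m(I_n) = sum_{n >= 1} a * r^(n-1),
  with a = 5/2 and r = 3/8.
Since 0 < r = 3/8 < 1, the geometric series converges:
  sum_{n >= 1} a * r^(n-1) = a / (1 - r).
  = 5/2 / (1 - 3/8)
  = 5/2 / (5/8)
  = 4.

4


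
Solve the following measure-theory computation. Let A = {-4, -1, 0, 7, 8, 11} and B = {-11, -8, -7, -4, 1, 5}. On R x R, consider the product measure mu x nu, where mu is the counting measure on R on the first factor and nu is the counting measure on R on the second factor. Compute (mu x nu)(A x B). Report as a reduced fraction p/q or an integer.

For a measurable rectangle A x B, the product measure satisfies
  (mu x nu)(A x B) = mu(A) * nu(B).
  mu(A) = 6.
  nu(B) = 6.
  (mu x nu)(A x B) = 6 * 6 = 36.

36


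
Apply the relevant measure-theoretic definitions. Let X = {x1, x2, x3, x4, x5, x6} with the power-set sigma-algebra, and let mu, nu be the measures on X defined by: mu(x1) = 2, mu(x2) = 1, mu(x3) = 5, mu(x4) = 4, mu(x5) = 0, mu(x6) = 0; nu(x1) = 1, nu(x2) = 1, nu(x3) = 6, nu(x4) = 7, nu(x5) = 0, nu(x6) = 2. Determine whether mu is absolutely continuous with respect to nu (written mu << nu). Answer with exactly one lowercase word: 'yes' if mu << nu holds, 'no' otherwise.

mu << nu means: every nu-null measurable set is also mu-null; equivalently, for every atom x, if nu({x}) = 0 then mu({x}) = 0.
Checking each atom:
  x1: nu = 1 > 0 -> no constraint.
  x2: nu = 1 > 0 -> no constraint.
  x3: nu = 6 > 0 -> no constraint.
  x4: nu = 7 > 0 -> no constraint.
  x5: nu = 0, mu = 0 -> consistent with mu << nu.
  x6: nu = 2 > 0 -> no constraint.
No atom violates the condition. Therefore mu << nu.

yes


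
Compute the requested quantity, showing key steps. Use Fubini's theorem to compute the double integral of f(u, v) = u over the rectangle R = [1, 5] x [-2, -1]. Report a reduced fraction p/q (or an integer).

f(u, v) is a tensor product of a function of u and a function of v, and both factors are bounded continuous (hence Lebesgue integrable) on the rectangle, so Fubini's theorem applies:
  integral_R f d(m x m) = (integral_a1^b1 u du) * (integral_a2^b2 1 dv).
Inner integral in u: integral_{1}^{5} u du = (5^2 - 1^2)/2
  = 12.
Inner integral in v: integral_{-2}^{-1} 1 dv = ((-1)^1 - (-2)^1)/1
  = 1.
Product: (12) * (1) = 12.

12


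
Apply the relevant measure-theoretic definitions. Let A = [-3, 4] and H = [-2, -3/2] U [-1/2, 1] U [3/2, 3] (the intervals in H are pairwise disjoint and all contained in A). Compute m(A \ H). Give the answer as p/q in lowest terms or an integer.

The ambient interval has length m(A) = 4 - (-3) = 7.
Since the holes are disjoint and sit inside A, by finite additivity
  m(H) = sum_i (b_i - a_i), and m(A \ H) = m(A) - m(H).
Computing the hole measures:
  m(H_1) = -3/2 - (-2) = 1/2.
  m(H_2) = 1 - (-1/2) = 3/2.
  m(H_3) = 3 - 3/2 = 3/2.
Summed: m(H) = 1/2 + 3/2 + 3/2 = 7/2.
So m(A \ H) = 7 - 7/2 = 7/2.

7/2


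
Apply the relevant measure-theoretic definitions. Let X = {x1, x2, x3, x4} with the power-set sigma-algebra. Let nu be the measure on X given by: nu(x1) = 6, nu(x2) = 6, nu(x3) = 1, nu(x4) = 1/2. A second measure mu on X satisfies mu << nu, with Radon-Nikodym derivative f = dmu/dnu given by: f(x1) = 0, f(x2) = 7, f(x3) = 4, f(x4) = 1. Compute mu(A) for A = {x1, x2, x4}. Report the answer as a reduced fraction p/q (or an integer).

By the defining property of the Radon-Nikodym derivative, for every measurable set A,
  mu(A) = integral_A f dnu.
Since nu is a discrete measure concentrated on the atoms of X, the integral over A reduces to the sum
  mu(A) = sum_{x in A} f(x) * nu({x}).
Computing each term:
  x1: f(x1) * nu(x1) = 0 * 6 = 0.
  x2: f(x2) * nu(x2) = 7 * 6 = 42.
  x4: f(x4) * nu(x4) = 1 * 1/2 = 1/2.
Summing: mu(A) = 0 + 42 + 1/2 = 85/2.

85/2


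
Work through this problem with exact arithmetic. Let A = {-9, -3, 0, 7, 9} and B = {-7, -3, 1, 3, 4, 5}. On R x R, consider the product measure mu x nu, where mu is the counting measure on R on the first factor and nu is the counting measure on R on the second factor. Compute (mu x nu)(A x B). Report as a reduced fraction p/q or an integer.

For a measurable rectangle A x B, the product measure satisfies
  (mu x nu)(A x B) = mu(A) * nu(B).
  mu(A) = 5.
  nu(B) = 6.
  (mu x nu)(A x B) = 5 * 6 = 30.

30


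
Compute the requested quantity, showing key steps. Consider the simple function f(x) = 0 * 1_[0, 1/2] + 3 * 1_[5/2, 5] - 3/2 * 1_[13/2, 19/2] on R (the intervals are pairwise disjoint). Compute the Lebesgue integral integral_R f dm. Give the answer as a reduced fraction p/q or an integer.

For a simple function f = sum_i c_i * 1_{A_i} with disjoint A_i,
  integral f dm = sum_i c_i * m(A_i).
Lengths of the A_i:
  m(A_1) = 1/2 - 0 = 1/2.
  m(A_2) = 5 - 5/2 = 5/2.
  m(A_3) = 19/2 - 13/2 = 3.
Contributions c_i * m(A_i):
  (0) * (1/2) = 0.
  (3) * (5/2) = 15/2.
  (-3/2) * (3) = -9/2.
Total: 0 + 15/2 - 9/2 = 3.

3


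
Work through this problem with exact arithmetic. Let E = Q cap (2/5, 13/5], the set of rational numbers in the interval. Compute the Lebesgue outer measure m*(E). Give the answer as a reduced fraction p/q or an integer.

E = Q cap (2/5, 13/5] is a subset of Q, which is countable. Enumerate Q = {q_1, q_2, ...}; for any eps > 0, cover q_k by the open interval (q_k - eps/2^(k+1), q_k + eps/2^(k+1)), of length eps/2^k. The total cover length is sum_{k>=1} eps/2^k = eps. Hence m*(E) <= m*(Q) <= eps for every eps > 0, and since outer measure is non-negative, m*(E) = 0.

0


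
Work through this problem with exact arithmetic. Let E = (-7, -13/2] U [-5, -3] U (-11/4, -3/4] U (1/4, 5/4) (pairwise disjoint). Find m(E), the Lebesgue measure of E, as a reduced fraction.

For pairwise disjoint intervals, m(union_i I_i) = sum_i m(I_i),
and m is invariant under swapping open/closed endpoints (single points have measure 0).
So m(E) = sum_i (b_i - a_i).
  I_1 has length -13/2 - (-7) = 1/2.
  I_2 has length -3 - (-5) = 2.
  I_3 has length -3/4 - (-11/4) = 2.
  I_4 has length 5/4 - 1/4 = 1.
Summing:
  m(E) = 1/2 + 2 + 2 + 1 = 11/2.

11/2
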